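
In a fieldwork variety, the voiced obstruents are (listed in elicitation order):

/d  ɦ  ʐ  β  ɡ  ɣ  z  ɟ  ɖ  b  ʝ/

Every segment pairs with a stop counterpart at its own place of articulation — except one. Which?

Bilabial: /b/ ~ /β/
Alveolar: /d/ ~ /z/
Retroflex: /ɖ/ ~ /ʐ/
Palatal: /ɟ/ ~ /ʝ/
Velar: /ɡ/ ~ /ɣ/
Glottal: only /ɦ/ (fricative); no stop partner.
So /ɦ/ is the unpaired segment.

/ɦ/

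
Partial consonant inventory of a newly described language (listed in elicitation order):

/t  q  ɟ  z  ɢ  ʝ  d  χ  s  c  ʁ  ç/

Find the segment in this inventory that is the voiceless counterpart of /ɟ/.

/c/

/ɟ/ is a voiced palatal stop.
The voiceless counterpart is a voiceless palatal stop — in this inventory, /c/.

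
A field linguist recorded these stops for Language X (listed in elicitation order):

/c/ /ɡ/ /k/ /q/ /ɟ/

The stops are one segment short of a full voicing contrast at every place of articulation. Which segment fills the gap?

/ɢ/

Voiceless: /c/ (palatal), /k/ (velar), /q/ (uvular).
Voiced: /ɟ/ (palatal), /ɡ/ (velar).
The uvular row has no voiced member, so the gap is the voiced uvular stop /ɢ/.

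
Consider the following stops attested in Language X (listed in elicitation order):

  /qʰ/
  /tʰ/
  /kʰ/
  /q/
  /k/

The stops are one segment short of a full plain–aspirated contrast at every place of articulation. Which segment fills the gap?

place of articulation  plain     aspirated
alveolar          —         tʰ      
velar             k         kʰ      
uvular            q         qʰ      
The alveolar row has no plain member, so the gap is the plain alveolar stop /t/.

/t/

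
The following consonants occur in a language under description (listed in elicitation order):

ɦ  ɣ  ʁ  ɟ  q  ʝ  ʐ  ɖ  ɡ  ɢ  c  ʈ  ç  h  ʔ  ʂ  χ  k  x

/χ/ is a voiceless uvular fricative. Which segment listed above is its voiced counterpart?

The voiced counterpart is a voiced uvular fricative — in this inventory, /ʁ/.

/ʁ/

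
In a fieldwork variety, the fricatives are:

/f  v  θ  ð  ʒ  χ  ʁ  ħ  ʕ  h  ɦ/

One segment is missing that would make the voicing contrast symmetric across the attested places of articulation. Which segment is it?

/ʃ/

Voiceless: /f/ (labiodental), /θ/ (dental), /χ/ (uvular), /ħ/ (pharyngeal), /h/ (glottal).
Voiced: /v/ (labiodental), /ð/ (dental), /ʒ/ (postalveolar), /ʁ/ (uvular), /ʕ/ (pharyngeal), /ɦ/ (glottal).
The postalveolar row has no voiceless member, so the gap is the voiceless postalveolar fricative /ʃ/.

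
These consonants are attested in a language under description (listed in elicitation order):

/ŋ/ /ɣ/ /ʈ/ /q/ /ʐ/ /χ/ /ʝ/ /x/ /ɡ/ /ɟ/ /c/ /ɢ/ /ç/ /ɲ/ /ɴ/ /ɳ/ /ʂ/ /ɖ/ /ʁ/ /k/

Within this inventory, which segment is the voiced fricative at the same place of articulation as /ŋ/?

/ɣ/

/ŋ/ is a velar nasal.
The voiced fricative at the same place is a voiced velar fricative — in this inventory, /ɣ/.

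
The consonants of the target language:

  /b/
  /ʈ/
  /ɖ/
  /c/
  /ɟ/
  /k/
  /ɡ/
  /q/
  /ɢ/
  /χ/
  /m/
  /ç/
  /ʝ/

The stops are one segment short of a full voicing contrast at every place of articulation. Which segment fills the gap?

/p/

bilabial: voiceless —, voiced /b/.
retroflex: voiceless /ʈ/, voiced /ɖ/.
palatal: voiceless /c/, voiced /ɟ/.
velar: voiceless /k/, voiced /ɡ/.
uvular: voiceless /q/, voiced /ɢ/.
The bilabial row has no voiceless member, so the gap is the voiceless bilabial stop /p/.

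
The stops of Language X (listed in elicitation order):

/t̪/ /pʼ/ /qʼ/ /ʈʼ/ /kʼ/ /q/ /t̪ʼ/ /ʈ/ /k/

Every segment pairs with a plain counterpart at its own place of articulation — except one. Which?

/pʼ/

Dental: /t̪/ ~ /t̪ʼ/
Retroflex: /ʈ/ ~ /ʈʼ/
Velar: /k/ ~ /kʼ/
Uvular: /q/ ~ /qʼ/
Bilabial: only /pʼ/ (ejective); no plain partner.
So /pʼ/ is the unpaired segment.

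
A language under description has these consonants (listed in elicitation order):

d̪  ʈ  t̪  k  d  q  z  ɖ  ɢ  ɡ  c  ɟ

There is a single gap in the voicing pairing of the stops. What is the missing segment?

/t/

dental: voiceless /t̪/, voiced /d̪/.
alveolar: voiceless —, voiced /d/.
retroflex: voiceless /ʈ/, voiced /ɖ/.
palatal: voiceless /c/, voiced /ɟ/.
velar: voiceless /k/, voiced /ɡ/.
uvular: voiceless /q/, voiced /ɢ/.
The alveolar row has no voiceless member, so the gap is the voiceless alveolar stop /t/.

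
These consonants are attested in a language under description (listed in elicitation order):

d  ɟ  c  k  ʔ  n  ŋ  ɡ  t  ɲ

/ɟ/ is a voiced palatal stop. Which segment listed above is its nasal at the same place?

The nasal at the same place is a palatal nasal — in this inventory, /ɲ/.

/ɲ/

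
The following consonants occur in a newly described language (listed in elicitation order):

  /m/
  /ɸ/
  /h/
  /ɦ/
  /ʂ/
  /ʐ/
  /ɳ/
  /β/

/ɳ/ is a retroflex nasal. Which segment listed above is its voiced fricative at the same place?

/ʐ/

The voiced fricative at the same place is a voiced retroflex fricative — in this inventory, /ʐ/.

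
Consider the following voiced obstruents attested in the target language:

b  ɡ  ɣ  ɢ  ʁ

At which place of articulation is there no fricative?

bilabial

bilabial: stop /b/, fricative —.
velar: stop /ɡ/, fricative /ɣ/.
uvular: stop /ɢ/, fricative /ʁ/.
Every place of articulation has a fricative member except bilabial, where /β/ would be expected.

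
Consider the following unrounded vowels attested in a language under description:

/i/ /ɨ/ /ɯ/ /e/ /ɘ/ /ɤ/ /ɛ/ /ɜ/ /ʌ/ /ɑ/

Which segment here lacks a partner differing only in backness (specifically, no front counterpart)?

High: /i/ ~ /ɨ/ ~ /ɯ/
High-mid: /e/ ~ /ɘ/ ~ /ɤ/
Low-mid: /ɛ/ ~ /ɜ/ ~ /ʌ/
Low: only /ɑ/ (back); no front partner.
So /ɑ/ is the unpaired segment.

/ɑ/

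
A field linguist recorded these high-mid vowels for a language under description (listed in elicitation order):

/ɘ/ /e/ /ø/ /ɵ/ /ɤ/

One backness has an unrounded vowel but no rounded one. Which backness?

back

backness          unrounded  rounded 
front             e         ø       
central           ɘ         ɵ       
back              ɤ         —       
Every backness has a rounded member except back, where /o/ would be expected.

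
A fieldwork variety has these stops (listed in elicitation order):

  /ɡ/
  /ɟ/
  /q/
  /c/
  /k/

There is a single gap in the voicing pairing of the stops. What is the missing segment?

Voiceless: /c/ (palatal), /k/ (velar), /q/ (uvular).
Voiced: /ɟ/ (palatal), /ɡ/ (velar).
The uvular row has no voiced member, so the gap is the voiced uvular stop /ɢ/.

/ɢ/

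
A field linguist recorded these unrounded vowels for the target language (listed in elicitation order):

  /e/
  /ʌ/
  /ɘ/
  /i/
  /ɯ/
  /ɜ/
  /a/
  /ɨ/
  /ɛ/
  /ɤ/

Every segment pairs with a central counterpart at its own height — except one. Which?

High: /i/ ~ /ɨ/ ~ /ɯ/
High-mid: /e/ ~ /ɘ/ ~ /ɤ/
Low-mid: /ɛ/ ~ /ɜ/ ~ /ʌ/
Low: only /a/ (front); no central partner.
So /a/ is the unpaired segment.

/a/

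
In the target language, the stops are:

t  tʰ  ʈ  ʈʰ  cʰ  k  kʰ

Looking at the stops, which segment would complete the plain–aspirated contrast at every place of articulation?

Plain: /t/ (alveolar), /ʈ/ (retroflex), /k/ (velar).
Aspirated: /tʰ/ (alveolar), /ʈʰ/ (retroflex), /cʰ/ (palatal), /kʰ/ (velar).
The palatal row has no plain member, so the gap is the plain palatal stop /c/.

/c/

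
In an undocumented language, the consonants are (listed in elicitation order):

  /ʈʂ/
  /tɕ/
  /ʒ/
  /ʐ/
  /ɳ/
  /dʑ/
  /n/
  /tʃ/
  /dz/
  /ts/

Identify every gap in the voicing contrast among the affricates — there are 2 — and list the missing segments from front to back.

/dʒ/, /ɖʐ/

alveolar: voiceless /ts/, voiced /dz/.
postalveolar: voiceless /tʃ/, voiced —.
retroflex: voiceless /ʈʂ/, voiced —.
alveolo-palatal: voiceless /tɕ/, voiced /dʑ/.
Gaps, from front to back: postalveolar lacks voiced (/dʒ/); retroflex lacks voiced (/ɖʐ/).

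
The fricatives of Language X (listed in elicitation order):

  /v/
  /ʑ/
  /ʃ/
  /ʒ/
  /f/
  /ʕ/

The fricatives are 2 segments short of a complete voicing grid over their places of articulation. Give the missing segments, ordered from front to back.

/ɕ/, /ħ/

place of articulation  voiceless  voiced  
labiodental       f         v       
postalveolar      ʃ         ʒ       
alveolo-palatal   —         ʑ       
pharyngeal        —         ʕ       
Gaps, from front to back: alveolo-palatal lacks voiceless (/ɕ/); pharyngeal lacks voiceless (/ħ/).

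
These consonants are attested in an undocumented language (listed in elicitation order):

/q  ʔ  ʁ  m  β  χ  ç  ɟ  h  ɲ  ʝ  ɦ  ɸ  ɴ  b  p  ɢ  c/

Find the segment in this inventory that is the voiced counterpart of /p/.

/b/

/p/ is a voiceless bilabial stop.
The voiced counterpart is a voiced bilabial stop — in this inventory, /b/.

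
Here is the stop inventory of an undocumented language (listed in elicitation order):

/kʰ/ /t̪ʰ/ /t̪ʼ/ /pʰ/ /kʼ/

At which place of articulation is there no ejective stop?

place of articulation  aspirated  ejective
bilabial          pʰ        —       
dental            t̪ʰ       t̪ʼ     
velar             kʰ        kʼ      
Every place of articulation has an ejective member except bilabial, where /pʼ/ would be expected.

bilabial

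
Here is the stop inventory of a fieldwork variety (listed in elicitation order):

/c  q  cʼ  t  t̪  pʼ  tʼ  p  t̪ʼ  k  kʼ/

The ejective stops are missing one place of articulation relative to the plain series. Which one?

bilabial: plain /p/, ejective /pʼ/.
dental: plain /t̪/, ejective /t̪ʼ/.
alveolar: plain /t/, ejective /tʼ/.
palatal: plain /c/, ejective /cʼ/.
velar: plain /k/, ejective /kʼ/.
uvular: plain /q/, ejective —.
Every place of articulation has an ejective member except uvular, where /qʼ/ would be expected.

uvular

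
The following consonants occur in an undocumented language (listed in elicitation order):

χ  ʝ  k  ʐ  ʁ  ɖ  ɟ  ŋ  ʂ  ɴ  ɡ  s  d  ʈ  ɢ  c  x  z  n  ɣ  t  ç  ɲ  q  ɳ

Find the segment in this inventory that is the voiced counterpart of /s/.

/z/

/s/ is a voiceless alveolar fricative.
The voiced counterpart is a voiced alveolar fricative — in this inventory, /z/.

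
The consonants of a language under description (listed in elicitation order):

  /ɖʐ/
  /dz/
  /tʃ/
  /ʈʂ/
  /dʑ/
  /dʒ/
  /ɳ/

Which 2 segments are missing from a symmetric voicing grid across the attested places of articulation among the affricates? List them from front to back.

alveolar: voiceless —, voiced /dz/.
postalveolar: voiceless /tʃ/, voiced /dʒ/.
retroflex: voiceless /ʈʂ/, voiced /ɖʐ/.
alveolo-palatal: voiceless —, voiced /dʑ/.
Gaps, from front to back: alveolar lacks voiceless (/ts/); alveolo-palatal lacks voiceless (/tɕ/).

/ts/, /tɕ/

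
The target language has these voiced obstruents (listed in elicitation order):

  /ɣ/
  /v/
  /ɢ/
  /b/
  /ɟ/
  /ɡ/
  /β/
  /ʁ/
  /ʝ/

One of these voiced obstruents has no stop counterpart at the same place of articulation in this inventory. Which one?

/v/

Bilabial: /b/ ~ /β/
Palatal: /ɟ/ ~ /ʝ/
Velar: /ɡ/ ~ /ɣ/
Uvular: /ɢ/ ~ /ʁ/
Labiodental: only /v/ (fricative); no stop partner.
So /v/ is the unpaired segment.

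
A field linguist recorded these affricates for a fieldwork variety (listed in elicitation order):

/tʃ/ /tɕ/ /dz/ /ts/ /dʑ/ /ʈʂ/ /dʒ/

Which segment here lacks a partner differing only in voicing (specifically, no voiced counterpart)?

Alveolar: /ts/ ~ /dz/
Postalveolar: /tʃ/ ~ /dʒ/
Alveolo-palatal: /tɕ/ ~ /dʑ/
Retroflex: only /ʈʂ/ (voiceless); no voiced partner.
So /ʈʂ/ is the unpaired segment.

/ʈʂ/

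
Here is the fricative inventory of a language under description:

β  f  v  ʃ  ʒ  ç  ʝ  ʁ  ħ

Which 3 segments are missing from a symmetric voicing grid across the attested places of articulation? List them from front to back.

place of articulation  voiceless  voiced  
bilabial          —         β       
labiodental       f         v       
postalveolar      ʃ         ʒ       
palatal           ç         ʝ       
uvular            —         ʁ       
pharyngeal        ħ         —       
Gaps, from front to back: bilabial lacks voiceless (/ɸ/); uvular lacks voiceless (/χ/); pharyngeal lacks voiced (/ʕ/).

/ɸ/, /χ/, /ʕ/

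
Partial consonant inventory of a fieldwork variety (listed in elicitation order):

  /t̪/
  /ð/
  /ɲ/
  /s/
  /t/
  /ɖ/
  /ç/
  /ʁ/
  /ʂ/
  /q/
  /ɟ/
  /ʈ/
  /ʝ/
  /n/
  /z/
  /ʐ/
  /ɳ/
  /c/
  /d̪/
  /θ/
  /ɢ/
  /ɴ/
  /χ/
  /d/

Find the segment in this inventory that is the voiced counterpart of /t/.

/d/

/t/ is a voiceless alveolar stop.
The voiced counterpart is a voiced alveolar stop — in this inventory, /d/.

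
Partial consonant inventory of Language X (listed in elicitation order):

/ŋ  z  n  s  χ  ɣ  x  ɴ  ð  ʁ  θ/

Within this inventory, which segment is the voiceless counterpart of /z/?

/s/

/z/ is a voiced alveolar fricative.
The voiceless counterpart is a voiceless alveolar fricative — in this inventory, /s/.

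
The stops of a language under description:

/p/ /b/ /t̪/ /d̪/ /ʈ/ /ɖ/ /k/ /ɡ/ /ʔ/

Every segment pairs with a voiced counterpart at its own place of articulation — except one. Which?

/ʔ/

Bilabial: /p/ ~ /b/
Dental: /t̪/ ~ /d̪/
Retroflex: /ʈ/ ~ /ɖ/
Velar: /k/ ~ /ɡ/
Glottal: only /ʔ/ (voiceless); no voiced partner.
So /ʔ/ is the unpaired segment.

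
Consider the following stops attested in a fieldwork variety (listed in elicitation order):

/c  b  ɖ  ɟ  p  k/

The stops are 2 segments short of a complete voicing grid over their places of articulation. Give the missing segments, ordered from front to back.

/ʈ/, /ɡ/

place of articulation  voiceless  voiced  
bilabial          p         b       
retroflex         —         ɖ       
palatal           c         ɟ       
velar             k         —       
Gaps, from front to back: retroflex lacks voiceless (/ʈ/); velar lacks voiced (/ɡ/).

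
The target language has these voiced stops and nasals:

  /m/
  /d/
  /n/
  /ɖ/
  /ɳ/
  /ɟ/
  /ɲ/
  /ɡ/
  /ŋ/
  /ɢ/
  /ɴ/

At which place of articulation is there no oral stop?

bilabial

Oral stop: /d/ (alveolar), /ɖ/ (retroflex), /ɟ/ (palatal), /ɡ/ (velar), /ɢ/ (uvular).
Nasal: /m/ (bilabial), /n/ (alveolar), /ɳ/ (retroflex), /ɲ/ (palatal), /ŋ/ (velar), /ɴ/ (uvular).
Every place of articulation has an oral stop member except bilabial, where /b/ would be expected.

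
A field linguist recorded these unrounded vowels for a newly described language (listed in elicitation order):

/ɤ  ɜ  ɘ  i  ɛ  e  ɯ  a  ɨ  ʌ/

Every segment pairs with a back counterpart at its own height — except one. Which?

/a/

High: /i/ ~ /ɨ/ ~ /ɯ/
High-mid: /e/ ~ /ɘ/ ~ /ɤ/
Low-mid: /ɛ/ ~ /ɜ/ ~ /ʌ/
Low: only /a/ (front); no back partner.
So /a/ is the unpaired segment.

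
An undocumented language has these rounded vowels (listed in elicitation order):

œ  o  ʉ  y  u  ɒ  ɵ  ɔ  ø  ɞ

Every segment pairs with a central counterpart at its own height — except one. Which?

/ɒ/

High: /y/ ~ /ʉ/ ~ /u/
High-mid: /ø/ ~ /ɵ/ ~ /o/
Low-mid: /œ/ ~ /ɞ/ ~ /ɔ/
Low: only /ɒ/ (back); no central partner.
So /ɒ/ is the unpaired segment.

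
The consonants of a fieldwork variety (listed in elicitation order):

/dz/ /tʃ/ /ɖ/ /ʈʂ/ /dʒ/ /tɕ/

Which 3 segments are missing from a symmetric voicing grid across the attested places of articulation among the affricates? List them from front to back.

/ts/, /ɖʐ/, /dʑ/

alveolar: voiceless —, voiced /dz/.
postalveolar: voiceless /tʃ/, voiced /dʒ/.
retroflex: voiceless /ʈʂ/, voiced —.
alveolo-palatal: voiceless /tɕ/, voiced —.
Gaps, from front to back: alveolar lacks voiceless (/ts/); retroflex lacks voiced (/ɖʐ/); alveolo-palatal lacks voiced (/dʑ/).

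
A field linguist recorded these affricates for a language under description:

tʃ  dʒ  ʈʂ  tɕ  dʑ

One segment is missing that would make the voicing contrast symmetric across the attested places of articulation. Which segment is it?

/ɖʐ/

Voiceless: /tʃ/ (postalveolar), /ʈʂ/ (retroflex), /tɕ/ (alveolo-palatal).
Voiced: /dʒ/ (postalveolar), /dʑ/ (alveolo-palatal).
The retroflex row has no voiced member, so the gap is the voiced retroflex affricate /ɖʐ/.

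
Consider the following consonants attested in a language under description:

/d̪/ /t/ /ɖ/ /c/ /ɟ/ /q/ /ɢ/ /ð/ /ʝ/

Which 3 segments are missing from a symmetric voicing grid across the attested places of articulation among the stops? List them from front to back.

/t̪/, /d/, /ʈ/

Voiceless: /t/ (alveolar), /c/ (palatal), /q/ (uvular).
Voiced: /d̪/ (dental), /ɖ/ (retroflex), /ɟ/ (palatal), /ɢ/ (uvular).
Gaps, from front to back: dental lacks voiceless (/t̪/); alveolar lacks voiced (/d/); retroflex lacks voiceless (/ʈ/).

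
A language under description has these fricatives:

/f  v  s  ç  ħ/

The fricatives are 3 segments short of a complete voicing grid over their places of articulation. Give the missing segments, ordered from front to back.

place of articulation  voiceless  voiced  
labiodental       f         v       
alveolar          s         —       
palatal           ç         —       
pharyngeal        ħ         —       
Gaps, from front to back: alveolar lacks voiced (/z/); palatal lacks voiced (/ʝ/); pharyngeal lacks voiced (/ʕ/).

/z/, /ʝ/, /ʕ/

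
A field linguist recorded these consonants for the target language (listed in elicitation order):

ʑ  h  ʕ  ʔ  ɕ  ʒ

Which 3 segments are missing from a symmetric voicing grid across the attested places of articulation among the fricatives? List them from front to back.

place of articulation  voiceless  voiced  
postalveolar      —         ʒ       
alveolo-palatal   ɕ         ʑ       
pharyngeal        —         ʕ       
glottal           h         —       
Gaps, from front to back: postalveolar lacks voiceless (/ʃ/); pharyngeal lacks voiceless (/ħ/); glottal lacks voiced (/ɦ/).

/ʃ/, /ħ/, /ɦ/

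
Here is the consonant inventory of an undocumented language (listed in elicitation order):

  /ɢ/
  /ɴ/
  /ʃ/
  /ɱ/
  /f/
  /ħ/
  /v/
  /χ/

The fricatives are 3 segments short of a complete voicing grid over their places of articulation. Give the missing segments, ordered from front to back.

place of articulation  voiceless  voiced  
labiodental       f         v       
postalveolar      ʃ         —       
uvular            χ         —       
pharyngeal        ħ         —       
Gaps, from front to back: postalveolar lacks voiced (/ʒ/); uvular lacks voiced (/ʁ/); pharyngeal lacks voiced (/ʕ/).

/ʒ/, /ʁ/, /ʕ/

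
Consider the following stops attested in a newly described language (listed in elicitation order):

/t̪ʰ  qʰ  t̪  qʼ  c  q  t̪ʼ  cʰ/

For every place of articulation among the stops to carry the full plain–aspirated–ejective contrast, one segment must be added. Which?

/cʼ/

Plain: /t̪/ (dental), /c/ (palatal), /q/ (uvular).
Aspirated: /t̪ʰ/ (dental), /cʰ/ (palatal), /qʰ/ (uvular).
Ejective: /t̪ʼ/ (dental), /qʼ/ (uvular).
The palatal row has no ejective member, so the gap is the ejective palatal stop /cʼ/.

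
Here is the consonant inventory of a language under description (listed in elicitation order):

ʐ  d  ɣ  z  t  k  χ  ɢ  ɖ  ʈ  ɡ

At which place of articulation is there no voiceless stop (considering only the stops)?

uvular

place of articulation  voiceless  voiced  
alveolar          t         d       
retroflex         ʈ         ɖ       
velar             k         ɡ       
uvular            —         ɢ       
Every place of articulation has a voiceless member except uvular, where /q/ would be expected.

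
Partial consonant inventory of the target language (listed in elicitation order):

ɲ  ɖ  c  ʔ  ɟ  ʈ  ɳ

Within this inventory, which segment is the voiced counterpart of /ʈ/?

/ʈ/ is a voiceless retroflex stop.
The voiced counterpart is a voiced retroflex stop — in this inventory, /ɖ/.

/ɖ/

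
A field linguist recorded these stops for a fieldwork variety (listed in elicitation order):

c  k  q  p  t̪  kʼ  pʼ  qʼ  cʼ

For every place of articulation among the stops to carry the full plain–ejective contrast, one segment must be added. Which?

/t̪ʼ/

bilabial: plain /p/, ejective /pʼ/.
dental: plain /t̪/, ejective —.
palatal: plain /c/, ejective /cʼ/.
velar: plain /k/, ejective /kʼ/.
uvular: plain /q/, ejective /qʼ/.
The dental row has no ejective member, so the gap is the ejective dental stop /t̪ʼ/.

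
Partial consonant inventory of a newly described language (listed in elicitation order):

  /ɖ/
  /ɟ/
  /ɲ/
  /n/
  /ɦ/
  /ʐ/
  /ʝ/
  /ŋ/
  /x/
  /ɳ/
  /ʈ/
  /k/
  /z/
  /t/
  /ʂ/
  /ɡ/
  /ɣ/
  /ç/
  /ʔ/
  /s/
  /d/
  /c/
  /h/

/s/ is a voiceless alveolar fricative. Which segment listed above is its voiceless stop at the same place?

The voiceless stop at the same place is a voiceless alveolar stop — in this inventory, /t/.

/t/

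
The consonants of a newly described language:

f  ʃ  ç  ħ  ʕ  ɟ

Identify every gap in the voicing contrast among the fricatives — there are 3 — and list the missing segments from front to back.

/v/, /ʒ/, /ʝ/

labiodental: voiceless /f/, voiced —.
postalveolar: voiceless /ʃ/, voiced —.
palatal: voiceless /ç/, voiced —.
pharyngeal: voiceless /ħ/, voiced /ʕ/.
Gaps, from front to back: labiodental lacks voiced (/v/); postalveolar lacks voiced (/ʒ/); palatal lacks voiced (/ʝ/).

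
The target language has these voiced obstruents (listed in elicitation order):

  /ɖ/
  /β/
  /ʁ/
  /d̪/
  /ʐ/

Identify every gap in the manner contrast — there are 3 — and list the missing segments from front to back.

/b/, /ð/, /ɢ/

bilabial: stop —, fricative /β/.
dental: stop /d̪/, fricative —.
retroflex: stop /ɖ/, fricative /ʐ/.
uvular: stop —, fricative /ʁ/.
Gaps, from front to back: bilabial lacks stop (/b/); dental lacks fricative (/ð/); uvular lacks stop (/ɢ/).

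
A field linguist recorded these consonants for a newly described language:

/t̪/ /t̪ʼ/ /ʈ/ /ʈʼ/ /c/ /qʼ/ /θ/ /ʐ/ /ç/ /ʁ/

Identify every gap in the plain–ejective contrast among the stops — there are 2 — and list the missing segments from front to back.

place of articulation  plain     ejective
dental            t̪        t̪ʼ     
retroflex         ʈ         ʈʼ      
palatal           c         —       
uvular            —         qʼ      
Gaps, from front to back: palatal lacks ejective (/cʼ/); uvular lacks plain (/q/).

/cʼ/, /q/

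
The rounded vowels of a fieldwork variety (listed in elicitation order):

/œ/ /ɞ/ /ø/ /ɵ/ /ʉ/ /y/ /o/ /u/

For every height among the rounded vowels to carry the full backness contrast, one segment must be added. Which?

/ɔ/

height            front     central   back    
high              y         ʉ         u       
high-mid          ø         ɵ         o       
low-mid           œ         ɞ         —       
The low-mid row has no back member, so the gap is the low-mid back rounded vowel /ɔ/.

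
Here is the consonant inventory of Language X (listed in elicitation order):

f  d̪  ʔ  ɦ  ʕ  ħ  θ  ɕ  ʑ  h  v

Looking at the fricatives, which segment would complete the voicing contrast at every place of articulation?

labiodental: voiceless /f/, voiced /v/.
dental: voiceless /θ/, voiced —.
alveolo-palatal: voiceless /ɕ/, voiced /ʑ/.
pharyngeal: voiceless /ħ/, voiced /ʕ/.
glottal: voiceless /h/, voiced /ɦ/.
The dental row has no voiced member, so the gap is the voiced dental fricative /ð/.

/ð/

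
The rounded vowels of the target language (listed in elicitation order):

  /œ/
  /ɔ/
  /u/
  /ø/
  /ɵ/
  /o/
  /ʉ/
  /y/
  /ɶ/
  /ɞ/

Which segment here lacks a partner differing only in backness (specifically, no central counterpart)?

High: /y/ ~ /ʉ/ ~ /u/
High-mid: /ø/ ~ /ɵ/ ~ /o/
Low-mid: /œ/ ~ /ɞ/ ~ /ɔ/
Low: only /ɶ/ (front); no central partner.
So /ɶ/ is the unpaired segment.

/ɶ/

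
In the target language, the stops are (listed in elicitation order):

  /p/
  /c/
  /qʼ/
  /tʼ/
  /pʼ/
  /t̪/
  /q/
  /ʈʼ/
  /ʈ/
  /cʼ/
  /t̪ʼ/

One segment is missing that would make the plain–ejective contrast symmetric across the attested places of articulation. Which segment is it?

/t/

place of articulation  plain     ejective
bilabial          p         pʼ      
dental            t̪        t̪ʼ     
alveolar          —         tʼ      
retroflex         ʈ         ʈʼ      
palatal           c         cʼ      
uvular            q         qʼ      
The alveolar row has no plain member, so the gap is the plain alveolar stop /t/.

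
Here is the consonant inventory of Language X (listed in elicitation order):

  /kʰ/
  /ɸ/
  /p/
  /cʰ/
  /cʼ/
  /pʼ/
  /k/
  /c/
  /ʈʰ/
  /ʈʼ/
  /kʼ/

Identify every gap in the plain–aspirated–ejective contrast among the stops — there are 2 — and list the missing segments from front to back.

Plain: /p/ (bilabial), /c/ (palatal), /k/ (velar).
Aspirated: /ʈʰ/ (retroflex), /cʰ/ (palatal), /kʰ/ (velar).
Ejective: /pʼ/ (bilabial), /ʈʼ/ (retroflex), /cʼ/ (palatal), /kʼ/ (velar).
Gaps, from front to back: bilabial lacks aspirated (/pʰ/); retroflex lacks plain (/ʈ/).

/pʰ/, /ʈ/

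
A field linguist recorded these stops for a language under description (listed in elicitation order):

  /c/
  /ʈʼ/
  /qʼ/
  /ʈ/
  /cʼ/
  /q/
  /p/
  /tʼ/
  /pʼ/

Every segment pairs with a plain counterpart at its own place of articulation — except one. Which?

/tʼ/

Bilabial: /p/ ~ /pʼ/
Retroflex: /ʈ/ ~ /ʈʼ/
Palatal: /c/ ~ /cʼ/
Uvular: /q/ ~ /qʼ/
Alveolar: only /tʼ/ (ejective); no plain partner.
So /tʼ/ is the unpaired segment.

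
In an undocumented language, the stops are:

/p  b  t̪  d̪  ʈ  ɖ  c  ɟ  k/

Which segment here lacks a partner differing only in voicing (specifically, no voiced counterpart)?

Bilabial: /p/ ~ /b/
Dental: /t̪/ ~ /d̪/
Retroflex: /ʈ/ ~ /ɖ/
Palatal: /c/ ~ /ɟ/
Velar: only /k/ (voiceless); no voiced partner.
So /k/ is the unpaired segment.

/k/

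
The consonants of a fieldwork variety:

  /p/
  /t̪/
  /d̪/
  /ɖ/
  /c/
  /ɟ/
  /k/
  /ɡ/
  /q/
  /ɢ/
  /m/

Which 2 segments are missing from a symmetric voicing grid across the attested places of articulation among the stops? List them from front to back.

/b/, /ʈ/

bilabial: voiceless /p/, voiced —.
dental: voiceless /t̪/, voiced /d̪/.
retroflex: voiceless —, voiced /ɖ/.
palatal: voiceless /c/, voiced /ɟ/.
velar: voiceless /k/, voiced /ɡ/.
uvular: voiceless /q/, voiced /ɢ/.
Gaps, from front to back: bilabial lacks voiced (/b/); retroflex lacks voiceless (/ʈ/).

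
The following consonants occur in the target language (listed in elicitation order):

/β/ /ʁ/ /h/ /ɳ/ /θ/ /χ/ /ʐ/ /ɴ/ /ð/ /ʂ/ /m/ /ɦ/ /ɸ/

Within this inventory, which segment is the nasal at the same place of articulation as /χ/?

/χ/ is a voiceless uvular fricative.
The nasal at the same place is an uvular nasal — in this inventory, /ɴ/.

/ɴ/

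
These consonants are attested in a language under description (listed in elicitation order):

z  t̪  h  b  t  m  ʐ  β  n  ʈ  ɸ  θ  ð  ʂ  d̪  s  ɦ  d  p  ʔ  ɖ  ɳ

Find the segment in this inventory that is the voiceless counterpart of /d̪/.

/d̪/ is a voiced dental stop.
The voiceless counterpart is a voiceless dental stop — in this inventory, /t̪/.

/t̪/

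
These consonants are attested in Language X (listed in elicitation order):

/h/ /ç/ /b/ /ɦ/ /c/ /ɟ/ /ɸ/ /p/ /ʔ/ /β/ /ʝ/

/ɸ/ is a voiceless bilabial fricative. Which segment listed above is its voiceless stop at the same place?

/p/

The voiceless stop at the same place is a voiceless bilabial stop — in this inventory, /p/.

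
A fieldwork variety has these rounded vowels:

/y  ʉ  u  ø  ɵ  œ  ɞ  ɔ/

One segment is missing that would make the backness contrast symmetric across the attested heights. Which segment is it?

height            front     central   back    
high              y         ʉ         u       
high-mid          ø         ɵ         —       
low-mid           œ         ɞ         ɔ       
The high-mid row has no back member, so the gap is the high-mid back rounded vowel /o/.

/o/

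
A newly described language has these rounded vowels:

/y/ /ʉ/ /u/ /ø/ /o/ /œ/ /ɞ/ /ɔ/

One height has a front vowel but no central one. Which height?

Front: /y/ (high), /ø/ (high-mid), /œ/ (low-mid).
Central: /ʉ/ (high), /ɞ/ (low-mid).
Back: /u/ (high), /o/ (high-mid), /ɔ/ (low-mid).
Every height has a central member except high-mid, where /ɵ/ would be expected.

high-mid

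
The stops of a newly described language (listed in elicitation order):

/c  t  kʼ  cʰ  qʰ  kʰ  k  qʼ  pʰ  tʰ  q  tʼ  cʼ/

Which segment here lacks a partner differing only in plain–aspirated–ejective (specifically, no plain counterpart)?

Alveolar: /t/ ~ /tʰ/ ~ /tʼ/
Palatal: /c/ ~ /cʰ/ ~ /cʼ/
Velar: /k/ ~ /kʰ/ ~ /kʼ/
Uvular: /q/ ~ /qʰ/ ~ /qʼ/
Bilabial: only /pʰ/ (aspirated); no plain partner.
So /pʰ/ is the unpaired segment.

/pʰ/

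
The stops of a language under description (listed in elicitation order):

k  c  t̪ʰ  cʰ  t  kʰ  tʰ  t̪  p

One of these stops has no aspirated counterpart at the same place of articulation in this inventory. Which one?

Dental: /t̪/ ~ /t̪ʰ/
Alveolar: /t/ ~ /tʰ/
Palatal: /c/ ~ /cʰ/
Velar: /k/ ~ /kʰ/
Bilabial: only /p/ (plain); no aspirated partner.
So /p/ is the unpaired segment.

/p/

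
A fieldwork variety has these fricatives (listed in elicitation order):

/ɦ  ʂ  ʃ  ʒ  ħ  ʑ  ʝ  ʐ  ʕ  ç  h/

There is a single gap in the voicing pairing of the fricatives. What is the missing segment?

/ɕ/

postalveolar: voiceless /ʃ/, voiced /ʒ/.
retroflex: voiceless /ʂ/, voiced /ʐ/.
alveolo-palatal: voiceless —, voiced /ʑ/.
palatal: voiceless /ç/, voiced /ʝ/.
pharyngeal: voiceless /ħ/, voiced /ʕ/.
glottal: voiceless /h/, voiced /ɦ/.
The alveolo-palatal row has no voiceless member, so the gap is the voiceless alveolo-palatal fricative /ɕ/.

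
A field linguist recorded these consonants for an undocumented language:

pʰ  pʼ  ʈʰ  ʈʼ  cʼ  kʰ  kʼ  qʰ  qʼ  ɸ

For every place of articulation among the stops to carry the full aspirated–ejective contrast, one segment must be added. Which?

/cʰ/

place of articulation  aspirated  ejective
bilabial          pʰ        pʼ      
retroflex         ʈʰ        ʈʼ      
palatal           —         cʼ      
velar             kʰ        kʼ      
uvular            qʰ        qʼ      
The palatal row has no aspirated member, so the gap is the aspirated palatal stop /cʰ/.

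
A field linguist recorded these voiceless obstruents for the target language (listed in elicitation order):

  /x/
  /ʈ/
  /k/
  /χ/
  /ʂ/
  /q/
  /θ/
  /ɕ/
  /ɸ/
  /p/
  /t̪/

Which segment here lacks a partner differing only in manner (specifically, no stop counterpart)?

/ɕ/

Bilabial: /p/ ~ /ɸ/
Dental: /t̪/ ~ /θ/
Retroflex: /ʈ/ ~ /ʂ/
Velar: /k/ ~ /x/
Uvular: /q/ ~ /χ/
Alveolo-palatal: only /ɕ/ (fricative); no stop partner.
So /ɕ/ is the unpaired segment.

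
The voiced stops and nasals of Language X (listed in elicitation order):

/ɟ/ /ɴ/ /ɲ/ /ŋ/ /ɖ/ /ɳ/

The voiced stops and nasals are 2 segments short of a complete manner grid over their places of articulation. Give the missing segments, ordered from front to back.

/ɡ/, /ɢ/

Oral stop: /ɖ/ (retroflex), /ɟ/ (palatal).
Nasal: /ɳ/ (retroflex), /ɲ/ (palatal), /ŋ/ (velar), /ɴ/ (uvular).
Gaps, from front to back: velar lacks oral stop (/ɡ/); uvular lacks oral stop (/ɢ/).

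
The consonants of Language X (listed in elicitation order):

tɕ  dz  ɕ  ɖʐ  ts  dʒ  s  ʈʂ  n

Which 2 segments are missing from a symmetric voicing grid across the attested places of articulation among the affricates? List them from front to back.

/tʃ/, /dʑ/

alveolar: voiceless /ts/, voiced /dz/.
postalveolar: voiceless —, voiced /dʒ/.
retroflex: voiceless /ʈʂ/, voiced /ɖʐ/.
alveolo-palatal: voiceless /tɕ/, voiced —.
Gaps, from front to back: postalveolar lacks voiceless (/tʃ/); alveolo-palatal lacks voiced (/dʑ/).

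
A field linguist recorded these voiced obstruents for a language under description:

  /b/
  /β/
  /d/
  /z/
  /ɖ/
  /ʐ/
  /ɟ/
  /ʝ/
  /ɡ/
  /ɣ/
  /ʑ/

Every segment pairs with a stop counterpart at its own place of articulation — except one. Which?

/ʑ/

Bilabial: /b/ ~ /β/
Alveolar: /d/ ~ /z/
Retroflex: /ɖ/ ~ /ʐ/
Palatal: /ɟ/ ~ /ʝ/
Velar: /ɡ/ ~ /ɣ/
Alveolo-palatal: only /ʑ/ (fricative); no stop partner.
So /ʑ/ is the unpaired segment.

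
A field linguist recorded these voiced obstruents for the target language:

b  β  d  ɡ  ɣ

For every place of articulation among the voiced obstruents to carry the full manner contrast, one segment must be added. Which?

Stop: /b/ (bilabial), /d/ (alveolar), /ɡ/ (velar).
Fricative: /β/ (bilabial), /ɣ/ (velar).
The alveolar row has no fricative member, so the gap is the alveolar fricative /z/.

/z/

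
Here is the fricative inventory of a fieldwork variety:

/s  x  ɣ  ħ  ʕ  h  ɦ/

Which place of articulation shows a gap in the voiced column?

place of articulation  voiceless  voiced  
alveolar          s         —       
velar             x         ɣ       
pharyngeal        ħ         ʕ       
glottal           h         ɦ       
Every place of articulation has a voiced member except alveolar, where /z/ would be expected.

alveolar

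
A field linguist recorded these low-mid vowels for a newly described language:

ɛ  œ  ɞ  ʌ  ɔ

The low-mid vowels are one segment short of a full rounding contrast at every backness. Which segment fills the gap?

Unrounded: /ɛ/ (front), /ʌ/ (back).
Rounded: /œ/ (front), /ɞ/ (central), /ɔ/ (back).
The central row has no unrounded member, so the gap is the central unrounded vowel /ɜ/.

/ɜ/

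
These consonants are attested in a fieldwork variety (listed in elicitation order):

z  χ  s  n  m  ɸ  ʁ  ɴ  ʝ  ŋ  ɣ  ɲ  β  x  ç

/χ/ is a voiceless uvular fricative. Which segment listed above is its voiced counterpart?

/ʁ/

The voiced counterpart is a voiced uvular fricative — in this inventory, /ʁ/.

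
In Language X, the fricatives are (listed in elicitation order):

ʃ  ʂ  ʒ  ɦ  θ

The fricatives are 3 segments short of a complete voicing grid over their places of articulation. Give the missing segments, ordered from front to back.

dental: voiceless /θ/, voiced —.
postalveolar: voiceless /ʃ/, voiced /ʒ/.
retroflex: voiceless /ʂ/, voiced —.
glottal: voiceless —, voiced /ɦ/.
Gaps, from front to back: dental lacks voiced (/ð/); retroflex lacks voiced (/ʐ/); glottal lacks voiceless (/h/).

/ð/, /ʐ/, /h/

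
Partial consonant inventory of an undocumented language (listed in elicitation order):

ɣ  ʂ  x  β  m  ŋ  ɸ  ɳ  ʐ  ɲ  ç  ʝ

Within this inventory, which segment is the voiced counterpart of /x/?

/x/ is a voiceless velar fricative.
The voiced counterpart is a voiced velar fricative — in this inventory, /ɣ/.

/ɣ/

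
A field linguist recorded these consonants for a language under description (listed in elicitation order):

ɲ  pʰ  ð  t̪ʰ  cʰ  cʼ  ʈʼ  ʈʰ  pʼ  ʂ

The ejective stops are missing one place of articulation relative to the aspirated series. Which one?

dental

Aspirated: /pʰ/ (bilabial), /t̪ʰ/ (dental), /ʈʰ/ (retroflex), /cʰ/ (palatal).
Ejective: /pʼ/ (bilabial), /ʈʼ/ (retroflex), /cʼ/ (palatal).
Every place of articulation has an ejective member except dental, where /t̪ʼ/ would be expected.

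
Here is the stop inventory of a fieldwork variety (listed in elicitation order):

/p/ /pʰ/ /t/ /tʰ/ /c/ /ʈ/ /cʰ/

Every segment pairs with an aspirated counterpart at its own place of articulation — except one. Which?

Bilabial: /p/ ~ /pʰ/
Alveolar: /t/ ~ /tʰ/
Palatal: /c/ ~ /cʰ/
Retroflex: only /ʈ/ (plain); no aspirated partner.
So /ʈ/ is the unpaired segment.

/ʈ/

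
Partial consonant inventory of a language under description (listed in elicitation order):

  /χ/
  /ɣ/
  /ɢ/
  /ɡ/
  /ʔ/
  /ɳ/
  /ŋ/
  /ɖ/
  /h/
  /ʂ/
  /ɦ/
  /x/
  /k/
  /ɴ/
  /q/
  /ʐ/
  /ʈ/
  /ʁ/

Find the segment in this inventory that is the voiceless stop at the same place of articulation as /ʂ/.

/ʂ/ is a voiceless retroflex fricative.
The voiceless stop at the same place is a voiceless retroflex stop — in this inventory, /ʈ/.

/ʈ/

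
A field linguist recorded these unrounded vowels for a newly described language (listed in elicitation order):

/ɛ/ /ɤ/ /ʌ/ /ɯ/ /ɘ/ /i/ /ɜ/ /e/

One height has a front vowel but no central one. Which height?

high

Front: /i/ (high), /e/ (high-mid), /ɛ/ (low-mid).
Central: /ɘ/ (high-mid), /ɜ/ (low-mid).
Back: /ɯ/ (high), /ɤ/ (high-mid), /ʌ/ (low-mid).
Every height has a central member except high, where /ɨ/ would be expected.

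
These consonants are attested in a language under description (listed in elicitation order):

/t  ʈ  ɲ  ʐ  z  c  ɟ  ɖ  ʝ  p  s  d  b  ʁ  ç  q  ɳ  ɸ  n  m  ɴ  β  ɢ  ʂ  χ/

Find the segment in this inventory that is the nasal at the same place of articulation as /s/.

/s/ is a voiceless alveolar fricative.
The nasal at the same place is an alveolar nasal — in this inventory, /n/.

/n/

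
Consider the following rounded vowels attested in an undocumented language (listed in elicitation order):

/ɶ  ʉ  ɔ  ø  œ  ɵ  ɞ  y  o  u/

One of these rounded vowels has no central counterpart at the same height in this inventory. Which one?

/ɶ/

High: /y/ ~ /ʉ/ ~ /u/
High-mid: /ø/ ~ /ɵ/ ~ /o/
Low-mid: /œ/ ~ /ɞ/ ~ /ɔ/
Low: only /ɶ/ (front); no central partner.
So /ɶ/ is the unpaired segment.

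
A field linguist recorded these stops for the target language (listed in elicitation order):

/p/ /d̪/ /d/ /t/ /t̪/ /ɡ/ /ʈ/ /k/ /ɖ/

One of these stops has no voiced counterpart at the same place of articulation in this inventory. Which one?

/p/

Dental: /t̪/ ~ /d̪/
Alveolar: /t/ ~ /d/
Retroflex: /ʈ/ ~ /ɖ/
Velar: /k/ ~ /ɡ/
Bilabial: only /p/ (voiceless); no voiced partner.
So /p/ is the unpaired segment.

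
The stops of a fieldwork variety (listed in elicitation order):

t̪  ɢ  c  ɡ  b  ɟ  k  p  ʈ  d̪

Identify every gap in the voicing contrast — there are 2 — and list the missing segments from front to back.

Voiceless: /p/ (bilabial), /t̪/ (dental), /ʈ/ (retroflex), /c/ (palatal), /k/ (velar).
Voiced: /b/ (bilabial), /d̪/ (dental), /ɟ/ (palatal), /ɡ/ (velar), /ɢ/ (uvular).
Gaps, from front to back: retroflex lacks voiced (/ɖ/); uvular lacks voiceless (/q/).

/ɖ/, /q/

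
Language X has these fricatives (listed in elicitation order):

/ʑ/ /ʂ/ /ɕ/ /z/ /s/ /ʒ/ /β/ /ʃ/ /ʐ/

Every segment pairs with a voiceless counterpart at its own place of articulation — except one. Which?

Alveolar: /s/ ~ /z/
Postalveolar: /ʃ/ ~ /ʒ/
Retroflex: /ʂ/ ~ /ʐ/
Alveolo-palatal: /ɕ/ ~ /ʑ/
Bilabial: only /β/ (voiced); no voiceless partner.
So /β/ is the unpaired segment.

/β/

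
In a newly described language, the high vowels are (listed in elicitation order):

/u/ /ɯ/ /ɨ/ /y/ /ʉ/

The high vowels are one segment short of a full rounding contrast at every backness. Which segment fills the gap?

backness          unrounded  rounded 
front             —         y       
central           ɨ         ʉ       
back              ɯ         u       
The front row has no unrounded member, so the gap is the front unrounded vowel /i/.

/i/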